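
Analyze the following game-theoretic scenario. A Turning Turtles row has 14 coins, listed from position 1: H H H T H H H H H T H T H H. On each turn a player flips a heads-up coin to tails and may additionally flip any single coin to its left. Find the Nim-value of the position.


Coins: H H H T H H H H H T H T H H
Key fact: a single head at position k behaves exactly like a Nim heap of size k (turning it to T and optionally flipping a coin at j < k corresponds to moving the heap from k to j, or to 0), and heads combine as a disjunctive sum (two heads at the same place would cancel, matching j XOR j = 0). So the Nim-value is the XOR of the 1-indexed positions of the heads.
Face-up positions (1-indexed): [1, 2, 3, 5, 6, 7, 8, 9, 11, 13, 14]
XOR 0 with 1: 0 XOR 1 = 1
XOR 1 with 2: 1 XOR 2 = 3
XOR 3 with 3: 3 XOR 3 = 0
XOR 0 with 5: 0 XOR 5 = 5
XOR 5 with 6: 5 XOR 6 = 3
XOR 3 with 7: 3 XOR 7 = 4
XOR 4 with 8: 4 XOR 8 = 12
XOR 12 with 9: 12 XOR 9 = 5
XOR 5 with 11: 5 XOR 11 = 14
XOR 14 with 13: 14 XOR 13 = 3
XOR 3 with 14: 3 XOR 14 = 13
Nim-value = 13

13


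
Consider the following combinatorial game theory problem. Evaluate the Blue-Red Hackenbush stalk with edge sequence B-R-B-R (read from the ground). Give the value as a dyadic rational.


Edges (from ground): B-R-B-R
By Berlekamp's sign-expansion rule, a Blue-Red Hackenbush stalk has the value of the surreal number whose sign sequence is the edge sequence with B -> + and R -> -.
Sign sequence: +-+-
Trace the sign expansion in the surreal number tree, starting from 0:
Edge 1: B (sign +) -> bounds (0, +inf), value = 1
Edge 2: R (sign -) -> bounds (0, 1), value = 1/2
Edge 3: B (sign +) -> bounds (1/2, 1), value = 3/4
Edge 4: R (sign -) -> bounds (1/2, 3/4), value = 5/8
Game value = 5/8

5/8


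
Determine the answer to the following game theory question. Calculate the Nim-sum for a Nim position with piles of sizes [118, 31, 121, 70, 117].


We need the XOR (exclusive or) of all pile sizes.
After XOR-ing pile 1 (size 118): 0 XOR 118 = 118
After XOR-ing pile 2 (size 31): 118 XOR 31 = 105
After XOR-ing pile 3 (size 121): 105 XOR 121 = 16
After XOR-ing pile 4 (size 70): 16 XOR 70 = 86
After XOR-ing pile 5 (size 117): 86 XOR 117 = 35
The Nim-value of this position is 35.

35


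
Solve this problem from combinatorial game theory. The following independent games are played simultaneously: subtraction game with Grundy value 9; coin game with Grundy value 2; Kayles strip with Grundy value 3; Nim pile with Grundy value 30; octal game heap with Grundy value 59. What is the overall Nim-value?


By the Sprague-Grundy theorem, the Grundy value of a sum of games is the XOR of individual Grundy values.
subtraction game: Grundy value = 9. Running XOR: 0 XOR 9 = 9
coin game: Grundy value = 2. Running XOR: 9 XOR 2 = 11
Kayles strip: Grundy value = 3. Running XOR: 11 XOR 3 = 8
Nim pile: Grundy value = 30. Running XOR: 8 XOR 30 = 22
octal game heap: Grundy value = 59. Running XOR: 22 XOR 59 = 45
The combined Grundy value is 45.

45


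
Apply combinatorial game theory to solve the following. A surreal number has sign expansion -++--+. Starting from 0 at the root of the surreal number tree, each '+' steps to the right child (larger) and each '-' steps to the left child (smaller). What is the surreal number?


Sign expansion: -++--+
Rule: track bounds (lo, hi), initially (-inf, +inf). On '+', the current value becomes lo and we move to the simplest number in (value, hi): value + 1 if hi = +inf, otherwise the midpoint (value + hi)/2. On '-', the current value becomes hi and we move to value - 1 if lo = -inf, otherwise the midpoint (lo + value)/2.
Start at 0.
Step 1: sign = -, move left. Bounds: (-inf, 0). Value = -1
Step 2: sign = +, move right. Bounds: (-1, 0). Value = -1/2
Step 3: sign = +, move right. Bounds: (-1/2, 0). Value = -1/4
Step 4: sign = -, move left. Bounds: (-1/2, -1/4). Value = -3/8
Step 5: sign = -, move left. Bounds: (-1/2, -3/8). Value = -7/16
Step 6: sign = +, move right. Bounds: (-7/16, -3/8). Value = -13/32
The surreal number with sign expansion -++--+ is -13/32.

-13/32


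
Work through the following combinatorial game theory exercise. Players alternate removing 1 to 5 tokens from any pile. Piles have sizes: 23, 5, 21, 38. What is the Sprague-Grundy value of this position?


Subtraction set: {1, 2, 3, 4, 5}
For this subtraction set, G(n) = n mod 6 (period = max + 1 = 6).
Pile 1 (size 23): G(23) = 23 mod 6 = 5
Pile 2 (size 5): G(5) = 5 mod 6 = 5
Pile 3 (size 21): G(21) = 21 mod 6 = 3
Pile 4 (size 38): G(38) = 38 mod 6 = 2
Total Grundy value = XOR of all: 5 XOR 5 XOR 3 XOR 2 = 1

1


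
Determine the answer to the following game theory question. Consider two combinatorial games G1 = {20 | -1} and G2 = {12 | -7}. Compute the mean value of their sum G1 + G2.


G1 = {20 | -1}, G2 = {12 | -7}
Each is a switch {a | b} with numbers a > b; its mean value is (a + b)/2, and mean value is additive over game sums: m(G1 + G2) = m(G1) + m(G2).
Mean of G1 = (20 + (-1))/2 = 19/2 = 19/2
Mean of G2 = (12 + (-7))/2 = 5/2 = 5/2
Mean of G1 + G2 = 19/2 + 5/2 = 12

12


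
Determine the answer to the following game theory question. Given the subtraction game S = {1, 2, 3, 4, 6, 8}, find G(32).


The subtraction set is S = {1, 2, 3, 4, 6, 8}.
G(k) = mex{ G(k - s) : s in S, s <= k }. We compute iteratively: G(0) = 0.
G(1) = mex({0}) = 1
G(2) = mex({0, 1}) = 2
G(3) = mex({0, 1, 2}) = 3
G(4) = mex({0, 1, 2, 3}) = 4
G(5) = mex({1, 2, 3, 4}) = 0
G(6) = mex({0, 2, 3, 4}) = 1
G(7) = mex({0, 1, 3, 4}) = 2
G(8) = mex({0, 1, 2, 4}) = 3
G(9) = mex({0, 1, 2, 3}) = 4
G(10) = mex({1, 2, 3, 4}) = 0
G(11) = mex({0, 2, 3, 4}) = 1
G(12) = mex({0, 1, 3, 4}) = 2
Observe that G(5)..G(12) = 0, 1, 2, 3, 4, 0, 1, 2 repeats G(0)..G(7) = 0, 1, 2, 3, 4, 0, 1, 2.
For k >= max(S) = 8, G(k) is determined by the previous 8 values G(k-8)..G(k-1); a window of 8 consecutive values has recurred shifted by 5, so by induction G(k + 5) = G(k) for all k >= 0: the sequence is periodic from the start with period 5.
One period: G(0..4) = 0, 1, 2, 3, 4.
32 mod 5 = 2, so G(32) = G(2) = 2.

2


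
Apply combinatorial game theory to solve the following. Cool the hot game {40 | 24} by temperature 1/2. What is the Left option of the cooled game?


Original game: {40 | 24} (a switch {a | b} with a > b).
Cooling by t (for t below the temperature (a - b)/2 = 8) taxes each move by t: {a | b} cooled by t is {a - t | b + t}.
Cooling amount: t = 1/2
Cooled Left option: 40 - 1/2 = 79/2
Cooled Right option: 24 + 1/2 = 49/2
Cooled game: {79/2 | 49/2}
Left option = 79/2

79/2


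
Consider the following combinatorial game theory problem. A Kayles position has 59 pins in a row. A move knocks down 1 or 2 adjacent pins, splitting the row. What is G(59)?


Kayles: a move removes 1 or 2 adjacent pins from a contiguous row.
Removing pins from a row of k leaves two independent rows (a, b) with a + b = k - 1 (one pin) or a + b = k - 2 (two pins); an end removal gives a = 0.
By Sprague-Grundy, G(k) = mex{ G(a) XOR G(b) } over all these splits. G(0) = 0.
G(1): splits (0,0):0^0=0 -> mex({0}) = 1
G(2): splits (0,1):0^1=1 (0,0):0^0=0 -> mex({0, 1}) = 2
G(3): splits (0,2):0^2=2 (1,1):1^1=0 (0,1):0^1=1 -> mex({0, 1, 2}) = 3
G(4): splits (0,3):0^3=3 (1,2):1^2=3 (0,2):0^2=2 (1,1):1^1=0 -> mex({0, 2, 3}) = 1
G(5): splits (0,4):0^1=1 (1,3):1^3=2 (2,2):2^2=0 (0,3):0^3=3 (1,2):1^2=3 -> mex({0, 1, 2, 3}) = 4
G(6) = mex({0, 1, 2, 4}) = 3
G(7) = mex({0, 1, 3, 4, 5}) = 2
G(8) = mex({0, 2, 3, 5, 6}) = 1
G(9) = mex({0, 1, 2, 3, 6, 7}) = 4
G(10) = mex({0, 1, 3, 4, 5, 7}) = 2
G(11) = mex({0, 1, 2, 3, 4, 5}) = 6
G(12) = mex({0, 1, 2, 3, 5, 6, 7}) = 4
G(13) = mex({0, 2, 3, 4, 6, 7}) = 1
G(14) = mex({0, 1, 4, 5, 6, 7}) = 2
G(15) = mex({0, 1, 2, 3, 4, 5, 6}) = 7
G(16) = mex({0, 2, 3, 5, 6, 7}) = 1
G(17) = mex({0, 1, 2, 3, 5, 6, 7}) = 4
G(18) = mex({0, 1, 2, 4, 5, 6}) = 3
G(19) = mex({0, 1, 3, 4, 5, 7}) = 2
G(20) = mex({0, 2, 3, 4, 5, 6, 7}) = 1
G(21) = mex({0, 1, 2, 3, 5, 6, 7}) = 4
G(22) = mex({0, 1, 2, 3, 4, 5, 7}) = 6
G(23) = mex({0, 1, 2, 3, 4, 5, 6}) = 7
G(24) = mex({0, 1, 2, 3, 5, 6, 7}) = 4
G(25) = mex({0, 2, 3, 4, 6, 7}) = 1
G(26) = mex({0, 1, 3, 4, 5, 6, 7}) = 2
G(27) = mex({0, 1, 2, 3, 4, 5, 6, 7}) = 8
G(28) = mex({0, 1, 2, 3, 4, 6, 7, 8}) = 5
G(29) = mex({0, 1, 2, 3, 5, 6, 7, 8, 9}) = 4
G(30) = mex({0, 1, 2, 3, 4, 5, 6, 9, 10}) = 7
G(31) = mex({0, 1, 3, 4, 5, 7, 10, 11}) = 2
G(32) = mex({0, 2, 3, 4, 5, 6, 7, 9, 11}) = 1
G(33) = mex({0, 1, 2, 3, 4, 5, 6, 7, 9, 12}) = 8
G(34) = mex({0, 1, 2, 3, 4, 5, 7, 8, 11, 12}) = 6
G(35) = mex({0, 1, 2, 3, 4, 5, 6, 8, 9, 10, 11}) = 7
G(36) = mex({0, 1, 2, 3, 5, 6, 7, 9, 10}) = 4
G(37) = mex({0, 2, 3, 4, 6, 7, 9, 10, 11, 12}) = 1
G(38) = mex({0, 1, 3, 4, 5, 6, 7, 9, 10, 11, 12}) = 2
G(39) = mex({0, 1, 2, 4, 5, 6, 7, 9, 10, 12, 14}) = 3
G(40) = mex({0, 2, 3, 4, 6, 7, 11, 12, 14}) = 1
G(41) = mex({0, 1, 2, 3, 5, 6, 7, 9, 10, 11, 12}) = 4
G(42) = mex({0, 1, 2, 3, 4, 5, 6, 9, 10}) = 7
G(43) = mex({0, 1, 3, 4, 5, 7, 9, 10, 12, 15}) = 2
G(44) = mex({0, 2, 3, 4, 5, 6, 7, 9, 10, 12, 15}) = 1
G(45) = mex({0, 1, 2, 3, 4, 5, 6, 7, 9, 10, 12, 14}) = 8
G(46) = mex({0, 1, 3, 4, 5, 7, 8, 11, 12, 14}) = 2
G(47) = mex({0, 1, 2, 3, 4, 5, 6, 8, 9, 10, 11, 12}) = 7
G(48) = mex({0, 1, 2, 3, 5, 6, 7, 9, 10}) = 4
G(49) = mex({0, 2, 3, 4, 6, 7, 9, 10, 11, 12, 15}) = 1
G(50) = mex({0, 1, 4, 5, 6, 7, 9, 11, 12, 14, 15}) = 2
G(51) = mex({0, 1, 2, 3, 4, 5, 6, 7, 9, 12, 14, 15}) = 8
G(52) = mex({0, 2, 3, 4, 5, 6, 7, 8, 11, 12, 15}) = 1
G(53) = mex({0, 1, 2, 3, 5, 6, 7, 8, 9, 10, 11, 12}) = 4
G(54) = mex({0, 1, 2, 3, 4, 5, 6, 9, 10}) = 7
G(55) = mex({0, 1, 3, 4, 5, 7, 9, 10, 11, 12}) = 2
G(56) = mex({0, 2, 3, 4, 5, 6, 7, 9, 10, 11, 12, 13, 14}) = 1
G(57) = mex({0, 1, 2, 3, 5, 6, 7, 9, 10, 12, 13, 14, 15}) = 4
G(58) = mex({0, 1, 3, 4, 5, 7, 11, 12, 14, 15}) = 2
G(59) = mex({0, 1, 2, 3, 4, 5, 6, 9, 10, 11, 12, 15}) = 7
Therefore G(59) = 7.

7


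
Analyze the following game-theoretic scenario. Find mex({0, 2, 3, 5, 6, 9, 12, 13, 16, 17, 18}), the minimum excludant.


Set = {0, 2, 3, 5, 6, 9, 12, 13, 16, 17, 18}
0 is in the set.
1 is NOT in the set. This is the mex.
mex = 1

1


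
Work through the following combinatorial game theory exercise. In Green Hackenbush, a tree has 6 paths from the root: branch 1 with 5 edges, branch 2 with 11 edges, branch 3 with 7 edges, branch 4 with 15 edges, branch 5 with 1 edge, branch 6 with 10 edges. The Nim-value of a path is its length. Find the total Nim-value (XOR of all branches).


The tree has 6 branches from the ground vertex.
In Green Hackenbush, the Nim-value of a simple path of length k is k.
Branch 1: length 5, Nim-value = 5
Branch 2: length 11, Nim-value = 11
Branch 3: length 7, Nim-value = 7
Branch 4: length 15, Nim-value = 15
Branch 5: length 1, Nim-value = 1
Branch 6: length 10, Nim-value = 10
Total Nim-value = XOR of all branch values:
0 XOR 5 = 5
5 XOR 11 = 14
14 XOR 7 = 9
9 XOR 15 = 6
6 XOR 1 = 7
7 XOR 10 = 13
Nim-value of the tree = 13

13


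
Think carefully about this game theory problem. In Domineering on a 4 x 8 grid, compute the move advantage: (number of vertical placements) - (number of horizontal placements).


Board is 4 x 8 (rows x cols).
Left (vertical) placements: (rows-1) * cols = 3 * 8 = 24
Right (horizontal) placements: rows * (cols-1) = 4 * 7 = 28
Advantage = Left - Right = 24 - 28 = -4

-4


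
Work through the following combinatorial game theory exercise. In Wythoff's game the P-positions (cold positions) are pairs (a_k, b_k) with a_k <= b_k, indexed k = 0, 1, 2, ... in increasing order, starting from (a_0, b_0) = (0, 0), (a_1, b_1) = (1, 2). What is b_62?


By Wythoff's theorem, a_k = floor(k * phi) and b_k = floor(k * phi^2) = a_k + k, where phi = (1 + sqrt(5))/2 is the golden ratio.
phi = (1 + sqrt(5))/2 = 1.618034
phi^2 = phi + 1 = 2.618034
k = 62
k * phi^2 = 62 * 2.618034 = 162.318107
b_62 = floor(k * phi^2) = 162 (check: a_62 + k = 100 + 62 = 162)

162


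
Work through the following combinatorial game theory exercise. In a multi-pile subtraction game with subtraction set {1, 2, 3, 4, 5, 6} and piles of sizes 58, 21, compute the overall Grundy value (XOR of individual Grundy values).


Subtraction set: {1, 2, 3, 4, 5, 6}
For this subtraction set, G(n) = n mod 7 (period = max + 1 = 7).
Pile 1 (size 58): G(58) = 58 mod 7 = 2
Pile 2 (size 21): G(21) = 21 mod 7 = 0
Total Grundy value = XOR of all: 2 XOR 0 = 2

2


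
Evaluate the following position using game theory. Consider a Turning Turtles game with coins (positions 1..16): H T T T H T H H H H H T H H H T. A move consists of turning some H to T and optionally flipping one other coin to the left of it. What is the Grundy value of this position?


Coins: H T T T H T H H H H H T H H H T
Key fact: a single head at position k behaves exactly like a Nim heap of size k (turning it to T and optionally flipping a coin at j < k corresponds to moving the heap from k to j, or to 0), and heads combine as a disjunctive sum (two heads at the same place would cancel, matching j XOR j = 0). So the Nim-value is the XOR of the 1-indexed positions of the heads.
Face-up positions (1-indexed): [1, 5, 7, 8, 9, 10, 11, 13, 14, 15]
XOR 0 with 1: 0 XOR 1 = 1
XOR 1 with 5: 1 XOR 5 = 4
XOR 4 with 7: 4 XOR 7 = 3
XOR 3 with 8: 3 XOR 8 = 11
XOR 11 with 9: 11 XOR 9 = 2
XOR 2 with 10: 2 XOR 10 = 8
XOR 8 with 11: 8 XOR 11 = 3
XOR 3 with 13: 3 XOR 13 = 14
XOR 14 with 14: 14 XOR 14 = 0
XOR 0 with 15: 0 XOR 15 = 15
Nim-value = 15

15


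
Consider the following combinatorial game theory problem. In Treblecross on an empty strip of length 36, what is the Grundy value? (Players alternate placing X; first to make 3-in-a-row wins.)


Treblecross: place X on empty cells; 3-in-a-row wins.
Playing within two cells of an existing X lets the opponent win at once, so sensible play treats the cells i-2..i+2 around each X as dead. The player left with no safe cell loses, so this is a normal-play take-away game on strips of safe cells.
Placing X at cell i (0-indexed) of a strip of k safe cells leaves independent strips of sizes max(0, i-2) and max(0, k-i-3). Hence G(k) = mex{ G(max(0,i-2)) XOR G(max(0,k-i-3)) : 0 <= i < k }, with G(0) = 0.
G(1): splits (0,0):0^0=0 -> mex({0}) = 1
G(2): splits (0,0):0^0=0 -> mex({0}) = 1
G(3): splits (0,0):0^0=0 -> mex({0}) = 1
G(4): splits (0,1):0^1=1 (0,0):0^0=0 -> mex({0, 1}) = 2
G(5): splits (0,2):0^1=1 (0,1):0^1=1 (0,0):0^0=0 -> mex({0, 1}) = 2
G(6) = mex({1}) = 0
G(7) = mex({0, 1, 2}) = 3
G(8) = mex({0, 1, 2}) = 3
G(9) = mex({0, 2}) = 1
G(10) = mex({0, 2, 3}) = 1
G(11) = mex({0, 3}) = 1
G(12) = mex({1, 3}) = 0
G(13) = mex({0, 1, 2, 3}) = 4
G(14) = mex({0, 1, 2}) = 3
G(15) = mex({0, 1, 2}) = 3
G(16) = mex({0, 1, 2, 4}) = 3
G(17) = mex({0, 1, 3, 4}) = 2
G(18) = mex({0, 1, 3, 4}) = 2
G(19) = mex({0, 1, 3, 5}) = 2
G(20) = mex({0, 1, 2, 3, 5}) = 4
G(21) = mex({0, 1, 2, 3, 5}) = 4
G(22) = mex({1, 2, 6}) = 0
G(23) = mex({0, 1, 2, 3, 4, 6}) = 5
G(24) = mex({0, 1, 2, 3, 4}) = 5
G(25) = mex({0, 1, 3, 4, 7}) = 2
G(26) = mex({0, 1, 3, 4, 5, 7}) = 2
G(27) = mex({0, 1, 3, 5}) = 2
G(28) = mex({0, 1, 2, 5}) = 3
G(29) = mex({0, 1, 2, 4, 5, 6}) = 3
G(30) = mex({1, 2, 4, 6}) = 0
G(31) = mex({0, 1, 2, 3, 4, 6}) = 5
G(32) = mex({1, 2, 3, 4, 7}) = 0
G(33) = mex({0, 3, 7}) = 1
G(34) = mex({0, 2, 3, 5, 7}) = 1
G(35) = mex({0, 2, 3, 5, 6}) = 1
G(36) = mex({0, 1, 2, 5, 6}) = 3
Therefore G(36) = 3.

3


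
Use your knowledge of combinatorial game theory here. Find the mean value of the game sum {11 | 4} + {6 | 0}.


G1 = {11 | 4}, G2 = {6 | 0}
Each is a switch {a | b} with numbers a > b; its mean value is (a + b)/2, and mean value is additive over game sums: m(G1 + G2) = m(G1) + m(G2).
Mean of G1 = (11 + (4))/2 = 15/2 = 15/2
Mean of G2 = (6 + (0))/2 = 6/2 = 3
Mean of G1 + G2 = 15/2 + 3 = 21/2

21/2


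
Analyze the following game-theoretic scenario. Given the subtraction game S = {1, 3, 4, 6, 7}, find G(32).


The subtraction set is S = {1, 3, 4, 6, 7}.
G(k) = mex{ G(k - s) : s in S, s <= k }. We compute iteratively: G(0) = 0.
G(1) = mex({0}) = 1
G(2) = mex({1}) = 0
G(3) = mex({0}) = 1
G(4) = mex({0, 1}) = 2
G(5) = mex({0, 1, 2}) = 3
G(6) = mex({0, 1, 3}) = 2
G(7) = mex({0, 1, 2}) = 3
G(8) = mex({0, 1, 2, 3}) = 4
G(9) = mex({0, 1, 2, 3, 4}) = 5
G(10) = mex({1, 2, 3, 5}) = 0
G(11) = mex({0, 2, 3, 4}) = 1
G(12) = mex({1, 2, 3, 4, 5}) = 0
G(13) = mex({0, 2, 3, 5}) = 1
G(14) = mex({0, 1, 3, 4}) = 2
G(15) = mex({0, 1, 2, 4, 5}) = 3
G(16) = mex({0, 1, 3, 5}) = 2
Observe that G(10)..G(16) = 0, 1, 0, 1, 2, 3, 2 repeats G(0)..G(6) = 0, 1, 0, 1, 2, 3, 2.
For k >= max(S) = 7, G(k) is determined by the previous 7 values G(k-7)..G(k-1); a window of 7 consecutive values has recurred shifted by 10, so by induction G(k + 10) = G(k) for all k >= 0: the sequence is periodic from the start with period 10.
One period: G(0..9) = 0, 1, 0, 1, 2, 3, 2, 3, 4, 5.
32 mod 10 = 2, so G(32) = G(2) = 0.

0


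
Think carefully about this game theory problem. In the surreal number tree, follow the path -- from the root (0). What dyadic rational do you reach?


Sign expansion: --
Rule: track bounds (lo, hi), initially (-inf, +inf). On '+', the current value becomes lo and we move to the simplest number in (value, hi): value + 1 if hi = +inf, otherwise the midpoint (value + hi)/2. On '-', the current value becomes hi and we move to value - 1 if lo = -inf, otherwise the midpoint (lo + value)/2.
Start at 0.
Step 1: sign = -, move left. Bounds: (-inf, 0). Value = -1
Step 2: sign = -, move left. Bounds: (-inf, -1). Value = -2
The surreal number with sign expansion -- is -2.

-2


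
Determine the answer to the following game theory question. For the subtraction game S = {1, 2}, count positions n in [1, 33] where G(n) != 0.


Subtraction set S = {1, 2}, so G(n) = n mod 3.
G(n) = 0 when n is a multiple of 3.
Multiples of 3 in [1, 33]: 11
N-positions (nonzero Grundy) = 33 - 11 = 22

22


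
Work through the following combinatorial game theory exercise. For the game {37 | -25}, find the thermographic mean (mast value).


Game = {37 | -25}, a switch {a | b} with numbers a > b.
Its thermograph has left wall a - t and right wall b + t, which meet at t = (a - b)/2, where both equal (a + b)/2. So the mast (mean value) is at (a + b)/2.
Mean = (37 + (-25))/2 = 12/2 = 6

6


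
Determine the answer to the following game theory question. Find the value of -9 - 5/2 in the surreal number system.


x = -9, y = 5/2
Converting to common denominator: 2
x = -18/2, y = 5/2
x - y = -9 - 5/2 = -23/2

-23/2


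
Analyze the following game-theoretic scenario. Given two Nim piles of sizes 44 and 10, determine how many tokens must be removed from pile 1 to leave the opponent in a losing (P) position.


Piles: 44 and 10
Current XOR: 44 XOR 10 = 38 (non-zero, so this is an N-position).
To make the XOR zero, we need to find a move that balances the piles.
For pile 1 (size 44): target = 44 XOR 38 = 10
We reduce pile 1 from 44 to 10.
Tokens removed: 44 - 10 = 34
Verification: 10 XOR 10 = 0

34


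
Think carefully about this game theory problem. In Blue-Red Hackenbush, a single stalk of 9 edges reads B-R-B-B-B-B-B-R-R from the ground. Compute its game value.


Edges (from ground): B-R-B-B-B-B-B-R-R
By Berlekamp's sign-expansion rule, a Blue-Red Hackenbush stalk has the value of the surreal number whose sign sequence is the edge sequence with B -> + and R -> -.
Sign sequence: +-+++++--
Trace the sign expansion in the surreal number tree, starting from 0:
Edge 1: B (sign +) -> bounds (0, +inf), value = 1
Edge 2: R (sign -) -> bounds (0, 1), value = 1/2
Edge 3: B (sign +) -> bounds (1/2, 1), value = 3/4
Edge 4: B (sign +) -> bounds (3/4, 1), value = 7/8
Edge 5: B (sign +) -> bounds (7/8, 1), value = 15/16
Edge 6: B (sign +) -> bounds (15/16, 1), value = 31/32
Edge 7: B (sign +) -> bounds (31/32, 1), value = 63/64
Edge 8: R (sign -) -> bounds (31/32, 63/64), value = 125/128
Edge 9: R (sign -) -> bounds (31/32, 125/128), value = 249/256
Game value = 249/256

249/256


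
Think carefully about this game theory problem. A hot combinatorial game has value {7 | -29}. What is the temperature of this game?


The game is {7 | -29}, a switch {a | b} with numbers a > b.
Cooling {a | b} by t gives {a - t | b + t}, which stops being hot when a - t = b + t, i.e. at t = (a - b)/2. So the temperature of a switch is (a - b)/2.
Temperature = (Left option - Right option) / 2
= (7 - (-29)) / 2
= 36 / 2
= 18

18


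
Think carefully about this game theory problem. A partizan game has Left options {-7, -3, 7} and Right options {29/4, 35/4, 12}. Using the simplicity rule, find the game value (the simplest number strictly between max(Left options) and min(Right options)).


Left options: {-7, -3, 7}, max = 7
Right options: {29/4, 35/4, 12}, min = 29/4
All options are numbers and max(Left) < min(Right), so by the simplicity theorem the value is the simplest (earliest-born) number strictly between 7 and 29/4.
No integer lies strictly between 7 and 29/4, so the value is the dyadic rational m/2^k in the interval with the smallest k (then m odd); search k = 1, 2, ...:
Denominator 2: no odd multiple of 1/2 lies strictly between 7 and 29/4.
Denominator 4: no odd multiple of 1/4 lies strictly between 7 and 29/4.
Denominator 8: 57/8 lies strictly between 7 and 29/4 -- found.
The simplest number in the interval is 57/8.
Game value = 57/8

57/8


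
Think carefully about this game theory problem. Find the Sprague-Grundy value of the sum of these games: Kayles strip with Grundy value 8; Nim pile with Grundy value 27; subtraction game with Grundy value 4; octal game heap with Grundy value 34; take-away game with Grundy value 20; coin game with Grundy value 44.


By the Sprague-Grundy theorem, the Grundy value of a sum of games is the XOR of individual Grundy values.
Kayles strip: Grundy value = 8. Running XOR: 0 XOR 8 = 8
Nim pile: Grundy value = 27. Running XOR: 8 XOR 27 = 19
subtraction game: Grundy value = 4. Running XOR: 19 XOR 4 = 23
octal game heap: Grundy value = 34. Running XOR: 23 XOR 34 = 53
take-away game: Grundy value = 20. Running XOR: 53 XOR 20 = 33
coin game: Grundy value = 44. Running XOR: 33 XOR 44 = 13
The combined Grundy value is 13.

13


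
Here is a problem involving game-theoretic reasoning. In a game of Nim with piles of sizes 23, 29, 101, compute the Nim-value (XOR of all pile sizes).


We need the XOR (exclusive or) of all pile sizes.
After XOR-ing pile 1 (size 23): 0 XOR 23 = 23
After XOR-ing pile 2 (size 29): 23 XOR 29 = 10
After XOR-ing pile 3 (size 101): 10 XOR 101 = 111
The Nim-value of this position is 111.

111


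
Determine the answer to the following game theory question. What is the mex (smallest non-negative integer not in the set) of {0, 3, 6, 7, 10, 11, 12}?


Set = {0, 3, 6, 7, 10, 11, 12}
0 is in the set.
1 is NOT in the set. This is the mex.
mex = 1

1


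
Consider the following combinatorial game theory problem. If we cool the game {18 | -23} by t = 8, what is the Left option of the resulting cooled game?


Original game: {18 | -23} (a switch {a | b} with a > b).
Cooling by t (for t below the temperature (a - b)/2 = 41/2) taxes each move by t: {a | b} cooled by t is {a - t | b + t}.
Cooling amount: t = 8
Cooled Left option: 18 - 8 = 10
Cooled Right option: -23 + 8 = -15
Cooled game: {10 | -15}
Left option = 10

10


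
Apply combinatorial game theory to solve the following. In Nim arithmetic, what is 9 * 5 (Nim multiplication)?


Nim multiplication is bilinear over XOR: (u XOR v) * w = (u*w) XOR (v*w).
So we split each operand into its bit components and XOR the pairwise Nim products.
9 = 1 + 8 (as XOR of powers of 2).
5 = 1 + 4 (as XOR of powers of 2).
Using the standard Nim-product table on single bits:
  2*2 = 3,   2*4 = 8,   2*8 = 12,
  4*4 = 6,   4*8 = 11,  8*8 = 13,
and  1*x = x (identity), k*l = l*k (commutative).
Pairwise Nim products:
  1 * 1 = 1
  1 * 4 = 4
  8 * 1 = 8
  8 * 4 = 11
XOR them: 1 XOR 4 XOR 8 XOR 11 = 6.
Result: 9 * 5 = 6 (in Nim).

6


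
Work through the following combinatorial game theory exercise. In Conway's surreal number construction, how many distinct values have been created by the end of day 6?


Day 0: {|} = 0 is born. Count = 1.
Day n: the number of surreal numbers born by day n is 2^(n+1) - 1.
By day 0: 2^1 - 1 = 1
By day 1: 2^2 - 1 = 3
By day 2: 2^3 - 1 = 7
By day 3: 2^4 - 1 = 15
By day 4: 2^5 - 1 = 31
By day 5: 2^6 - 1 = 63
By day 6: 2^7 - 1 = 127
By day 6: 127 surreal numbers.

127


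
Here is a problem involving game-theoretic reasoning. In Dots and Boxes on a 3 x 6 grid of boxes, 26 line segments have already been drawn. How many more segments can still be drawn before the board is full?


Grid: 3 x 6 boxes, i.e. 4 rows and 7 columns of dots.
Horizontal edges: (rows + 1) * cols = 4 * 6 = 24
Vertical edges: rows * (cols + 1) = 3 * 7 = 21
Total edges: 24 + 21 = 45
Edges drawn: 26
Remaining: 45 - 26 = 19

19


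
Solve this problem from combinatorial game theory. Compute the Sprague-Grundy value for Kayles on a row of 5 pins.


Kayles: a move removes 1 or 2 adjacent pins from a contiguous row.
Removing pins from a row of k leaves two independent rows (a, b) with a + b = k - 1 (one pin) or a + b = k - 2 (two pins); an end removal gives a = 0.
By Sprague-Grundy, G(k) = mex{ G(a) XOR G(b) } over all these splits. G(0) = 0.
G(1): splits (0,0):0^0=0 -> mex({0}) = 1
G(2): splits (0,1):0^1=1 (0,0):0^0=0 -> mex({0, 1}) = 2
G(3): splits (0,2):0^2=2 (1,1):1^1=0 (0,1):0^1=1 -> mex({0, 1, 2}) = 3
G(4): splits (0,3):0^3=3 (1,2):1^2=3 (0,2):0^2=2 (1,1):1^1=0 -> mex({0, 2, 3}) = 1
G(5): splits (0,4):0^1=1 (1,3):1^3=2 (2,2):2^2=0 (0,3):0^3=3 (1,2):1^2=3 -> mex({0, 1, 2, 3}) = 4
Therefore G(5) = 4.

4


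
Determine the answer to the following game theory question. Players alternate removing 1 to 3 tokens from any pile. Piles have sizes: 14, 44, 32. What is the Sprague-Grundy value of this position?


Subtraction set: {1, 2, 3}
For this subtraction set, G(n) = n mod 4 (period = max + 1 = 4).
Pile 1 (size 14): G(14) = 14 mod 4 = 2
Pile 2 (size 44): G(44) = 44 mod 4 = 0
Pile 3 (size 32): G(32) = 32 mod 4 = 0
Total Grundy value = XOR of all: 2 XOR 0 XOR 0 = 2

2


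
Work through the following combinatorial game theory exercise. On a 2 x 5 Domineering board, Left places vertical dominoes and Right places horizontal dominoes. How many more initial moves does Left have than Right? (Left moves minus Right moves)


Board is 2 x 5 (rows x cols).
Left (vertical) placements: (rows-1) * cols = 1 * 5 = 5
Right (horizontal) placements: rows * (cols-1) = 2 * 4 = 8
Advantage = Left - Right = 5 - 8 = -3

-3


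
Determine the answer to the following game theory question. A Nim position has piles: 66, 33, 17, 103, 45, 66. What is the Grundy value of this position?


We need the XOR (exclusive or) of all pile sizes.
After XOR-ing pile 1 (size 66): 0 XOR 66 = 66
After XOR-ing pile 2 (size 33): 66 XOR 33 = 99
After XOR-ing pile 3 (size 17): 99 XOR 17 = 114
After XOR-ing pile 4 (size 103): 114 XOR 103 = 21
After XOR-ing pile 5 (size 45): 21 XOR 45 = 56
After XOR-ing pile 6 (size 66): 56 XOR 66 = 122
The Nim-value of this position is 122.

122


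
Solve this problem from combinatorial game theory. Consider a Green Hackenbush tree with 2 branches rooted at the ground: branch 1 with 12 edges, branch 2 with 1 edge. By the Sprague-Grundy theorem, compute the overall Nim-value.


The tree has 2 branches from the ground vertex.
In Green Hackenbush, the Nim-value of a simple path of length k is k.
Branch 1: length 12, Nim-value = 12
Branch 2: length 1, Nim-value = 1
Total Nim-value = XOR of all branch values:
0 XOR 12 = 12
12 XOR 1 = 13
Nim-value of the tree = 13

13


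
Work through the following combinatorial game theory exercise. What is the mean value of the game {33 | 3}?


Game = {33 | 3}, a switch {a | b} with numbers a > b.
Its thermograph has left wall a - t and right wall b + t, which meet at t = (a - b)/2, where both equal (a + b)/2. So the mast (mean value) is at (a + b)/2.
Mean = (33 + (3))/2 = 36/2 = 18

18


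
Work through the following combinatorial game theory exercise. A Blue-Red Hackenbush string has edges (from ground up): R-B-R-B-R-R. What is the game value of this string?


Edges (from ground): R-B-R-B-R-R
By Berlekamp's sign-expansion rule, a Blue-Red Hackenbush stalk has the value of the surreal number whose sign sequence is the edge sequence with B -> + and R -> -.
Sign sequence: -+-+--
Trace the sign expansion in the surreal number tree, starting from 0:
Edge 1: R (sign -) -> bounds (-inf, 0), value = -1
Edge 2: B (sign +) -> bounds (-1, 0), value = -1/2
Edge 3: R (sign -) -> bounds (-1, -1/2), value = -3/4
Edge 4: B (sign +) -> bounds (-3/4, -1/2), value = -5/8
Edge 5: R (sign -) -> bounds (-3/4, -5/8), value = -11/16
Edge 6: R (sign -) -> bounds (-3/4, -11/16), value = -23/32
Game value = -23/32

-23/32


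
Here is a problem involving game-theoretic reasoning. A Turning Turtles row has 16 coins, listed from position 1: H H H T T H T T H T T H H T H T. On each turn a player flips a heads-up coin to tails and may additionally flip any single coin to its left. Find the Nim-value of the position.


Coins: H H H T T H T T H T T H H T H T
Key fact: a single head at position k behaves exactly like a Nim heap of size k (turning it to T and optionally flipping a coin at j < k corresponds to moving the heap from k to j, or to 0), and heads combine as a disjunctive sum (two heads at the same place would cancel, matching j XOR j = 0). So the Nim-value is the XOR of the 1-indexed positions of the heads.
Face-up positions (1-indexed): [1, 2, 3, 6, 9, 12, 13, 15]
XOR 0 with 1: 0 XOR 1 = 1
XOR 1 with 2: 1 XOR 2 = 3
XOR 3 with 3: 3 XOR 3 = 0
XOR 0 with 6: 0 XOR 6 = 6
XOR 6 with 9: 6 XOR 9 = 15
XOR 15 with 12: 15 XOR 12 = 3
XOR 3 with 13: 3 XOR 13 = 14
XOR 14 with 15: 14 XOR 15 = 1
Nim-value = 1

1


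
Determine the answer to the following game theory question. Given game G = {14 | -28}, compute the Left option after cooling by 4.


Original game: {14 | -28} (a switch {a | b} with a > b).
Cooling by t (for t below the temperature (a - b)/2 = 21) taxes each move by t: {a | b} cooled by t is {a - t | b + t}.
Cooling amount: t = 4
Cooled Left option: 14 - 4 = 10
Cooled Right option: -28 + 4 = -24
Cooled game: {10 | -24}
Left option = 10

10


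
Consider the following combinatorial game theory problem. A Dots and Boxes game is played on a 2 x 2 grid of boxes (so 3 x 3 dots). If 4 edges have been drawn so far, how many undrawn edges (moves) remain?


Grid: 2 x 2 boxes, i.e. 3 rows and 3 columns of dots.
Horizontal edges: (rows + 1) * cols = 3 * 2 = 6
Vertical edges: rows * (cols + 1) = 2 * 3 = 6
Total edges: 6 + 6 = 12
Edges drawn: 4
Remaining: 12 - 4 = 8

8


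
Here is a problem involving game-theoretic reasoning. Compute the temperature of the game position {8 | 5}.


The game is {8 | 5}, a switch {a | b} with numbers a > b.
Cooling {a | b} by t gives {a - t | b + t}, which stops being hot when a - t = b + t, i.e. at t = (a - b)/2. So the temperature of a switch is (a - b)/2.
Temperature = (Left option - Right option) / 2
= (8 - (5)) / 2
= 3 / 2
= 3/2

3/2


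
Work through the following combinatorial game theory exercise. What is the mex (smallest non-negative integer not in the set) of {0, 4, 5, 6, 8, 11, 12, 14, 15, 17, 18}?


Set = {0, 4, 5, 6, 8, 11, 12, 14, 15, 17, 18}
0 is in the set.
1 is NOT in the set. This is the mex.
mex = 1

1


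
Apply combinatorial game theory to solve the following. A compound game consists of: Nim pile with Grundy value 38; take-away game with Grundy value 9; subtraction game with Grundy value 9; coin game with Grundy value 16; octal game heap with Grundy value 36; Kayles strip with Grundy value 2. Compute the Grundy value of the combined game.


By the Sprague-Grundy theorem, the Grundy value of a sum of games is the XOR of individual Grundy values.
Nim pile: Grundy value = 38. Running XOR: 0 XOR 38 = 38
take-away game: Grundy value = 9. Running XOR: 38 XOR 9 = 47
subtraction game: Grundy value = 9. Running XOR: 47 XOR 9 = 38
coin game: Grundy value = 16. Running XOR: 38 XOR 16 = 54
octal game heap: Grundy value = 36. Running XOR: 54 XOR 36 = 18
Kayles strip: Grundy value = 2. Running XOR: 18 XOR 2 = 16
The combined Grundy value is 16.

16


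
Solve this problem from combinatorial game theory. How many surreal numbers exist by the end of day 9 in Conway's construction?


Day 0: {|} = 0 is born. Count = 1.
Day n: the number of surreal numbers born by day n is 2^(n+1) - 1.
By day 0: 2^1 - 1 = 1
By day 1: 2^2 - 1 = 3
By day 2: 2^3 - 1 = 7
By day 3: 2^4 - 1 = 15
By day 4: 2^5 - 1 = 31
By day 5: 2^6 - 1 = 63
By day 6: 2^7 - 1 = 127
By day 7: 2^8 - 1 = 255
By day 8: 2^9 - 1 = 511
By day 9: 2^10 - 1 = 1023
By day 9: 1023 surreal numbers.

1023


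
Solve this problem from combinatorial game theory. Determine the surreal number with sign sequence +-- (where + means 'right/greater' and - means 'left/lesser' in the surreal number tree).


Sign expansion: +--
Rule: track bounds (lo, hi), initially (-inf, +inf). On '+', the current value becomes lo and we move to the simplest number in (value, hi): value + 1 if hi = +inf, otherwise the midpoint (value + hi)/2. On '-', the current value becomes hi and we move to value - 1 if lo = -inf, otherwise the midpoint (lo + value)/2.
Start at 0.
Step 1: sign = +, move right. Bounds: (0, +inf). Value = 1
Step 2: sign = -, move left. Bounds: (0, 1). Value = 1/2
Step 3: sign = -, move left. Bounds: (0, 1/2). Value = 1/4
The surreal number with sign expansion +-- is 1/4.

1/4


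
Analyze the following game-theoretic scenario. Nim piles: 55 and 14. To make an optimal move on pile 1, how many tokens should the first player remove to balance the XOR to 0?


Piles: 55 and 14
Current XOR: 55 XOR 14 = 57 (non-zero, so this is an N-position).
To make the XOR zero, we need to find a move that balances the piles.
For pile 1 (size 55): target = 55 XOR 57 = 14
We reduce pile 1 from 55 to 14.
Tokens removed: 55 - 14 = 41
Verification: 14 XOR 14 = 0

41


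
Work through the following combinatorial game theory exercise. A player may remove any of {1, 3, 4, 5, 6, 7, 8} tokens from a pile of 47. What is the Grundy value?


The subtraction set is S = {1, 3, 4, 5, 6, 7, 8}.
G(k) = mex{ G(k - s) : s in S, s <= k }. We compute iteratively: G(0) = 0.
G(1) = mex({0}) = 1
G(2) = mex({1}) = 0
G(3) = mex({0}) = 1
G(4) = mex({0, 1}) = 2
G(5) = mex({0, 1, 2}) = 3
G(6) = mex({0, 1, 3}) = 2
G(7) = mex({0, 1, 2}) = 3
G(8) = mex({0, 1, 2, 3}) = 4
G(9) = mex({0, 1, 2, 3, 4}) = 5
G(10) = mex({0, 1, 2, 3, 5}) = 4
G(11) = mex({1, 2, 3, 4}) = 0
G(12) = mex({0, 2, 3, 4, 5}) = 1
G(13) = mex({1, 2, 3, 4, 5}) = 0
G(14) = mex({0, 2, 3, 4, 5}) = 1
G(15) = mex({0, 1, 3, 4, 5}) = 2
G(16) = mex({0, 1, 2, 4, 5}) = 3
G(17) = mex({0, 1, 3, 4, 5}) = 2
G(18) = mex({0, 1, 2, 4}) = 3
Observe that G(11)..G(18) = 0, 1, 0, 1, 2, 3, 2, 3 repeats G(0)..G(7) = 0, 1, 0, 1, 2, 3, 2, 3.
For k >= max(S) = 8, G(k) is determined by the previous 8 values G(k-8)..G(k-1); a window of 8 consecutive values has recurred shifted by 11, so by induction G(k + 11) = G(k) for all k >= 0: the sequence is periodic from the start with period 11.
One period: G(0..10) = 0, 1, 0, 1, 2, 3, 2, 3, 4, 5, 4.
47 mod 11 = 3, so G(47) = G(3) = 1.

1


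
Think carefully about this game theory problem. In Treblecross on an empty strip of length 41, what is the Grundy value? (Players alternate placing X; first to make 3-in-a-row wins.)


Treblecross: place X on empty cells; 3-in-a-row wins.
Playing within two cells of an existing X lets the opponent win at once, so sensible play treats the cells i-2..i+2 around each X as dead. The player left with no safe cell loses, so this is a normal-play take-away game on strips of safe cells.
Placing X at cell i (0-indexed) of a strip of k safe cells leaves independent strips of sizes max(0, i-2) and max(0, k-i-3). Hence G(k) = mex{ G(max(0,i-2)) XOR G(max(0,k-i-3)) : 0 <= i < k }, with G(0) = 0.
G(1): splits (0,0):0^0=0 -> mex({0}) = 1
G(2): splits (0,0):0^0=0 -> mex({0}) = 1
G(3): splits (0,0):0^0=0 -> mex({0}) = 1
G(4): splits (0,1):0^1=1 (0,0):0^0=0 -> mex({0, 1}) = 2
G(5): splits (0,2):0^1=1 (0,1):0^1=1 (0,0):0^0=0 -> mex({0, 1}) = 2
G(6) = mex({1}) = 0
G(7) = mex({0, 1, 2}) = 3
G(8) = mex({0, 1, 2}) = 3
G(9) = mex({0, 2}) = 1
G(10) = mex({0, 2, 3}) = 1
G(11) = mex({0, 3}) = 1
G(12) = mex({1, 3}) = 0
G(13) = mex({0, 1, 2, 3}) = 4
G(14) = mex({0, 1, 2}) = 3
G(15) = mex({0, 1, 2}) = 3
G(16) = mex({0, 1, 2, 4}) = 3
G(17) = mex({0, 1, 3, 4}) = 2
G(18) = mex({0, 1, 3, 4}) = 2
G(19) = mex({0, 1, 3, 5}) = 2
G(20) = mex({0, 1, 2, 3, 5}) = 4
G(21) = mex({0, 1, 2, 3, 5}) = 4
G(22) = mex({1, 2, 6}) = 0
G(23) = mex({0, 1, 2, 3, 4, 6}) = 5
G(24) = mex({0, 1, 2, 3, 4}) = 5
G(25) = mex({0, 1, 3, 4, 7}) = 2
G(26) = mex({0, 1, 3, 4, 5, 7}) = 2
G(27) = mex({0, 1, 3, 5}) = 2
G(28) = mex({0, 1, 2, 5}) = 3
G(29) = mex({0, 1, 2, 4, 5, 6}) = 3
G(30) = mex({1, 2, 4, 6}) = 0
G(31) = mex({0, 1, 2, 3, 4, 6}) = 5
G(32) = mex({1, 2, 3, 4, 7}) = 0
G(33) = mex({0, 3, 7}) = 1
G(34) = mex({0, 2, 3, 5, 7}) = 1
G(35) = mex({0, 2, 3, 5, 6}) = 1
G(36) = mex({0, 1, 2, 5, 6}) = 3
G(37) = mex({0, 1, 2, 4, 5, 6}) = 3
G(38) = mex({0, 1, 2, 4}) = 3
G(39) = mex({0, 1, 2, 3, 4, 7}) = 5
G(40) = mex({0, 1, 2, 3, 4, 5, 7}) = 6
G(41) = mex({0, 1, 2, 3, 5, 7}) = 4
Therefore G(41) = 4.

4


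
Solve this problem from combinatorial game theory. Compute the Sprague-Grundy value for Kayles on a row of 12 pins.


Kayles: a move removes 1 or 2 adjacent pins from a contiguous row.
Removing pins from a row of k leaves two independent rows (a, b) with a + b = k - 1 (one pin) or a + b = k - 2 (two pins); an end removal gives a = 0.
By Sprague-Grundy, G(k) = mex{ G(a) XOR G(b) } over all these splits. G(0) = 0.
G(1): splits (0,0):0^0=0 -> mex({0}) = 1
G(2): splits (0,1):0^1=1 (0,0):0^0=0 -> mex({0, 1}) = 2
G(3): splits (0,2):0^2=2 (1,1):1^1=0 (0,1):0^1=1 -> mex({0, 1, 2}) = 3
G(4): splits (0,3):0^3=3 (1,2):1^2=3 (0,2):0^2=2 (1,1):1^1=0 -> mex({0, 2, 3}) = 1
G(5): splits (0,4):0^1=1 (1,3):1^3=2 (2,2):2^2=0 (0,3):0^3=3 (1,2):1^2=3 -> mex({0, 1, 2, 3}) = 4
G(6) = mex({0, 1, 2, 4}) = 3
G(7) = mex({0, 1, 3, 4, 5}) = 2
G(8) = mex({0, 2, 3, 5, 6}) = 1
G(9) = mex({0, 1, 2, 3, 6, 7}) = 4
G(10) = mex({0, 1, 3, 4, 5, 7}) = 2
G(11) = mex({0, 1, 2, 3, 4, 5}) = 6
G(12) = mex({0, 1, 2, 3, 5, 6, 7}) = 4
Therefore G(12) = 4.

4


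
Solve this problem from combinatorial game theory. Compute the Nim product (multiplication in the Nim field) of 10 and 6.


Nim multiplication is bilinear over XOR: (u XOR v) * w = (u*w) XOR (v*w).
So we split each operand into its bit components and XOR the pairwise Nim products.
10 = 2 + 8 (as XOR of powers of 2).
6 = 2 + 4 (as XOR of powers of 2).
Using the standard Nim-product table on single bits:
  2*2 = 3,   2*4 = 8,   2*8 = 12,
  4*4 = 6,   4*8 = 11,  8*8 = 13,
and  1*x = x (identity), k*l = l*k (commutative).
Pairwise Nim products:
  2 * 2 = 3
  2 * 4 = 8
  8 * 2 = 12
  8 * 4 = 11
XOR them: 3 XOR 8 XOR 12 XOR 11 = 12.
Result: 10 * 6 = 12 (in Nim).

12


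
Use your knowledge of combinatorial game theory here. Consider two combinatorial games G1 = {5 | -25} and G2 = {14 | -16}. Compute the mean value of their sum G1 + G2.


G1 = {5 | -25}, G2 = {14 | -16}
Each is a switch {a | b} with numbers a > b; its mean value is (a + b)/2, and mean value is additive over game sums: m(G1 + G2) = m(G1) + m(G2).
Mean of G1 = (5 + (-25))/2 = -20/2 = -10
Mean of G2 = (14 + (-16))/2 = -2/2 = -1
Mean of G1 + G2 = -10 + -1 = -11

-11


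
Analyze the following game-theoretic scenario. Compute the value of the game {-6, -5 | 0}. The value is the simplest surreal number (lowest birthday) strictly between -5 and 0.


Left options: {-6, -5}, max = -5
Right options: {0}, min = 0
All options are numbers and max(Left) < min(Right), so by the simplicity theorem the value is the simplest (earliest-born) number strictly between -5 and 0.
Integers -4 through -1 all lie strictly between -5 and 0.
Among integers, the simplest (lowest birthday = smallest |n|; 0 is born on day 0, +-n on day n) is -1.
No non-integer in the interval can be simpler: if x is a non-integer in the interval, then floor(x) or ceil(x) also lies in the interval (the interval contains an integer), and both are proper prefixes of x's sign expansion, i.e. born earlier. So the game value is -1.
Game value = -1

-1
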